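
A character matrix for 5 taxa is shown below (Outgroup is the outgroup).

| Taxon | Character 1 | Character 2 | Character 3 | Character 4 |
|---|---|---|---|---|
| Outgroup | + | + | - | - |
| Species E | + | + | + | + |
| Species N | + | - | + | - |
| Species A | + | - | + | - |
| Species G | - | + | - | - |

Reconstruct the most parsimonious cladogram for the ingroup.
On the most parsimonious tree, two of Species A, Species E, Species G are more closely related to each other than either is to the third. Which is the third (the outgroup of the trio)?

Character polarity is set by the outgroup: the derived state is whichever differs from the outgroup's state, so for Character 1, Character 2 the derived state is '-', and for the remaining characters it is '+'.
Character 1 (derived state '-') is unique to Species G (autapomorphy; uninformative for grouping).
Only Species A and Species N show the derived state '-' for Character 2, supporting them as a clade.
Character 3 (derived state '+') is shared by Species A, Species E, and Species N — a synapomorphy uniting that clade.
Character 4: derived state '+' in Species E only — an autapomorphy, so it tells us nothing about relationships among taxa.
Most parsimonious ingroup topology: ((Species E,(Species N,Species A)),Species G).
Species E and Species A share a more recent common ancestor with each other than either does with Species G, so Species G is the least closely related of the three.

Species G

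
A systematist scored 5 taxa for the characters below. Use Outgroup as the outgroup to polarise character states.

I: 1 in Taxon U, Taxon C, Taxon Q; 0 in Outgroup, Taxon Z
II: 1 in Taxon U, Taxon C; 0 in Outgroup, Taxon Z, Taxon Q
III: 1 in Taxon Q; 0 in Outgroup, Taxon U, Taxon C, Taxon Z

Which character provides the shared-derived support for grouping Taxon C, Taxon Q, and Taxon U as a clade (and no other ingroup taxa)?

I

The outgroup has state '0' for every character, so '1' is the derived state throughout.
I: derived state '1' in Taxon C, Taxon Q, and Taxon U only — synapomorphy for {Taxon C, Taxon Q, Taxon U}.
II: derived state '1' in Taxon C and Taxon U only — synapomorphy for {Taxon C, Taxon U}.
III (derived state '1') is unique to Taxon Q (autapomorphy; uninformative for grouping).
Most parsimonious ingroup topology: (((Taxon U,Taxon C),Taxon Q),Taxon Z).
The clade {Taxon C, Taxon Q, Taxon U} is supported by I: its derived state '1' occurs in exactly those taxa and in no other taxon (including the outgroup).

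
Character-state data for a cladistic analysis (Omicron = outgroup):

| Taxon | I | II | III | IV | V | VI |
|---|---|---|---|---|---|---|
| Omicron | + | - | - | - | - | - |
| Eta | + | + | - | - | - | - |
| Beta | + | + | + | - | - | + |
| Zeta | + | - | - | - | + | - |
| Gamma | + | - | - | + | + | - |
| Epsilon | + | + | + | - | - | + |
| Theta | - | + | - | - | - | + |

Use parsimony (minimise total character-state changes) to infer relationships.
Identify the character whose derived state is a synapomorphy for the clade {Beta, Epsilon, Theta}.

VI

Character polarity is set by the outgroup: the derived state is whichever differs from the outgroup's state, so for I the derived state is '-', and for the remaining characters it is '+'.
I: derived state '-' in Theta only — an autapomorphy, so it tells us nothing about relationships among taxa.
II: derived state '+' in Beta, Epsilon, Eta, and Theta only — synapomorphy for {Beta, Epsilon, Eta, Theta}.
III (derived state '+') is shared by Beta and Epsilon — a synapomorphy uniting that clade.
IV: derived state '+' in Gamma only — an autapomorphy, so it tells us nothing about relationships among taxa.
V (derived state '+') is shared by Gamma and Zeta — a synapomorphy uniting that clade.
VI (derived state '+') is shared by Beta, Epsilon, and Theta — a synapomorphy uniting that clade.
Most parsimonious ingroup topology: ((Eta,((Beta,Epsilon),Theta)),(Zeta,Gamma)).
The clade {Beta, Epsilon, Theta} is supported by VI: its derived state '+' occurs in exactly those taxa and in no other taxon (including the outgroup).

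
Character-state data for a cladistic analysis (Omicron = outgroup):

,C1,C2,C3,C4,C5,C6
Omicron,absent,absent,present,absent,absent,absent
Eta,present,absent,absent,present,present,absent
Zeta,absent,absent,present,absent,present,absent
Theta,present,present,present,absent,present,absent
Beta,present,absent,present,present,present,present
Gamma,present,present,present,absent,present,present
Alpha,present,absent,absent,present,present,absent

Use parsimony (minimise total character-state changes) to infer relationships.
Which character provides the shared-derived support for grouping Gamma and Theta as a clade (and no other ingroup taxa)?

Character polarity is set by the outgroup: the derived state is whichever differs from the outgroup's state, so for C3 the derived state is 'absent', and for the remaining characters it is 'present'.
Only Alpha, Beta, Eta, Gamma, and Theta show the derived state 'present' for C1, supporting them as a clade.
Only Gamma and Theta show the derived state 'present' for C2, supporting them as a clade.
C3 (derived state 'absent') is shared by Alpha and Eta — a synapomorphy uniting that clade.
Only Alpha, Beta, and Eta show the derived state 'present' for C4, supporting them as a clade.
C5 (derived state 'present') is shared by all ingroup taxa — unites the whole ingroup.
C6 groups Beta and Gamma, which is incompatible with the clades supported by the remaining characters; treating it as convergent (homoplasy) costs fewer steps than any alternative tree.
Most parsimonious ingroup topology: ((((Eta,Alpha),Beta),(Theta,Gamma)),Zeta).
The clade {Gamma, Theta} is supported by C2: its derived state 'present' occurs in exactly those taxa and in no other taxon (including the outgroup).

C2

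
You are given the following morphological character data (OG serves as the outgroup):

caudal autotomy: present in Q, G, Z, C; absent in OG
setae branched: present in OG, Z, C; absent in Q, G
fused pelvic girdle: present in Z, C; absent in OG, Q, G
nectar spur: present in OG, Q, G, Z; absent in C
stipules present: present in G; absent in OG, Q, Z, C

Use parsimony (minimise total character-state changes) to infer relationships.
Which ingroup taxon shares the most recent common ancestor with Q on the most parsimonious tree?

Character polarity is set by the outgroup: the derived state is whichever differs from the outgroup's state, so for setae branched, nectar spur the derived state is 'absent', and for the remaining characters it is 'present'.
caudal autotomy (derived state 'present') is shared by all ingroup taxa — unites the whole ingroup.
Only G and Q show the derived state 'absent' for setae branched, supporting them as a clade.
fused pelvic girdle: derived state 'present' in C and Z only — synapomorphy for {C, Z}.
nectar spur: derived state 'absent' in C only — an autapomorphy, so it tells us nothing about relationships among taxa.
stipules present (derived state 'present') is unique to G (autapomorphy; uninformative for grouping).
Most parsimonious ingroup topology: ((Q,G),(Z,C)).
Q and G form a cherry on this tree, so they are sister taxa.

G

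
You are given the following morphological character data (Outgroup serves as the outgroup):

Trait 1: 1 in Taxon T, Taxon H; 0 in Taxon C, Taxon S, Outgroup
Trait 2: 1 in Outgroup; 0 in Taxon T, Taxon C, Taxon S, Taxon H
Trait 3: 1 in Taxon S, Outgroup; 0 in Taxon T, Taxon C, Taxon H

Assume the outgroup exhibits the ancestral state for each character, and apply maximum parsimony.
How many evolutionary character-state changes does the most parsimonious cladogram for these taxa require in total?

3

Character polarity is set by the outgroup: the derived state is whichever differs from the outgroup's state, so for Trait 2, Trait 3 the derived state is '0', and for the remaining characters it is '1'.
Trait 1: derived state '1' in Taxon H and Taxon T only — synapomorphy for {Taxon H, Taxon T}.
All ingroup taxa share the derived state '0' for Trait 2; it defines the ingroup but does not resolve relationships within it.
Trait 3: derived state '0' in Taxon C, Taxon H, and Taxon T only — synapomorphy for {Taxon C, Taxon H, Taxon T}.
Most parsimonious ingroup topology: (((Taxon H,Taxon T),Taxon C),Taxon S).
Changes per character on this tree: Trait 1: 1; Trait 2: 1; Trait 3: 1.
Total = 3.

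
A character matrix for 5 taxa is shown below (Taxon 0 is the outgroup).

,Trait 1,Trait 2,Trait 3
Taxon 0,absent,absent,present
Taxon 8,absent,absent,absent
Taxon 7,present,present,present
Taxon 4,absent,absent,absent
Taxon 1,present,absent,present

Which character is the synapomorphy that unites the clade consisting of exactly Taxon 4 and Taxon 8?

Character polarity is set by the outgroup: the derived state is whichever differs from the outgroup's state, so for Trait 3 the derived state is 'absent', and for the remaining characters it is 'present'.
Trait 1 (derived state 'present') is shared by Taxon 1 and Taxon 7 — a synapomorphy uniting that clade.
Trait 2 (derived state 'present') is unique to Taxon 7 (autapomorphy; uninformative for grouping).
Trait 3 (derived state 'absent') is shared by Taxon 4 and Taxon 8 — a synapomorphy uniting that clade.
Most parsimonious ingroup topology: ((Taxon 8,Taxon 4),(Taxon 7,Taxon 1)).
The clade {Taxon 4, Taxon 8} is supported by Trait 3: its derived state 'absent' occurs in exactly those taxa and in no other taxon (including the outgroup).

Trait 3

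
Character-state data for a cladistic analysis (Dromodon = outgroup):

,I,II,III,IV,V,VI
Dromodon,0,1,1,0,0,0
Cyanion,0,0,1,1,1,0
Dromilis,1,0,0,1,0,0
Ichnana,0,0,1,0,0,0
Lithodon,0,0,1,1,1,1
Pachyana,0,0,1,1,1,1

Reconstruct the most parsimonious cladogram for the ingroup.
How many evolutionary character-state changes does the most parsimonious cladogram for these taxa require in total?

6

Character polarity is set by the outgroup: the derived state is whichever differs from the outgroup's state, so for II, III the derived state is '0', and for the remaining characters it is '1'.
I (derived state '1') is unique to Dromilis (autapomorphy; uninformative for grouping).
All ingroup taxa share the derived state '0' for II; it defines the ingroup but does not resolve relationships within it.
III (derived state '0') is unique to Dromilis (autapomorphy; uninformative for grouping).
Only Cyanion, Dromilis, Lithodon, and Pachyana show the derived state '1' for IV, supporting them as a clade.
V (derived state '1') is shared by Cyanion, Lithodon, and Pachyana — a synapomorphy uniting that clade.
Only Lithodon and Pachyana show the derived state '1' for VI, supporting them as a clade.
Most parsimonious ingroup topology: (((Cyanion,(Lithodon,Pachyana)),Dromilis),Ichnana).
Changes per character on this tree: I: 1; II: 1; III: 1; IV: 1; V: 1; VI: 1.
Total = 6.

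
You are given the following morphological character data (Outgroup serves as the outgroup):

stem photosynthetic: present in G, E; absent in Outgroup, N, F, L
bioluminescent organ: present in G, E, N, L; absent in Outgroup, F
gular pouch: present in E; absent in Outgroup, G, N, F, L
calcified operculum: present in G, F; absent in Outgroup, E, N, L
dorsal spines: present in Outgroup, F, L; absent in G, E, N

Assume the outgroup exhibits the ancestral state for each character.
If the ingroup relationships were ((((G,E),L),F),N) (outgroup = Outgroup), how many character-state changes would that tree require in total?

Map each character onto ((((G,E),L),F),N) (rooted by Outgroup) and count the minimum state changes it requires (Fitch parsimony):
stem photosynthetic: 1; bioluminescent organ: 2; gular pouch: 1; calcified operculum: 2; dorsal spines: 2.
Total tree length = 8.

8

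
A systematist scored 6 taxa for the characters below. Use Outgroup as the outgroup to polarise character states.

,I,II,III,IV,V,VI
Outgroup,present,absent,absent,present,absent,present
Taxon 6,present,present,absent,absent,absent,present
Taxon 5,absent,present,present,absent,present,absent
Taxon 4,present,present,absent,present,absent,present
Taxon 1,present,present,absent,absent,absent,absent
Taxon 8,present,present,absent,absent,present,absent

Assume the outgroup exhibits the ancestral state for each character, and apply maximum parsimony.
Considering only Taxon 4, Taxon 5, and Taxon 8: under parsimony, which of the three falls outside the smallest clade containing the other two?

Taxon 4

Character polarity is set by the outgroup: the derived state is whichever differs from the outgroup's state, so for I, IV, VI the derived state is 'absent', and for the remaining characters it is 'present'.
I (derived state 'absent') is unique to Taxon 5 (autapomorphy; uninformative for grouping).
All ingroup taxa share the derived state 'present' for II; it defines the ingroup but does not resolve relationships within it.
III: derived state 'present' in Taxon 5 only — an autapomorphy, so it tells us nothing about relationships among taxa.
IV: derived state 'absent' in Taxon 1, Taxon 5, Taxon 6, and Taxon 8 only — synapomorphy for {Taxon 1, Taxon 5, Taxon 6, Taxon 8}.
V (derived state 'present') is shared by Taxon 5 and Taxon 8 — a synapomorphy uniting that clade.
VI: derived state 'absent' in Taxon 1, Taxon 5, and Taxon 8 only — synapomorphy for {Taxon 1, Taxon 5, Taxon 8}.
Most parsimonious ingroup topology: ((Taxon 6,((Taxon 5,Taxon 8),Taxon 1)),Taxon 4).
Taxon 8 and Taxon 5 share a more recent common ancestor with each other than either does with Taxon 4, so Taxon 4 is the least closely related of the three.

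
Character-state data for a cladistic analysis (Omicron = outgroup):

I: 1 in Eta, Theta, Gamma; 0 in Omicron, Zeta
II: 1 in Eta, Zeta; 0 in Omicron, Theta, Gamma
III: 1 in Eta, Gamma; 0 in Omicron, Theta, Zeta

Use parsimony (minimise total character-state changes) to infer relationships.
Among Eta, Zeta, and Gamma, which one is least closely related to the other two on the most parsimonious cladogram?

Zeta

The outgroup has state '0' for every character, so '1' is the derived state throughout.
I (derived state '1') is shared by Eta, Gamma, and Theta — a synapomorphy uniting that clade.
II groups Eta and Zeta, which is incompatible with the clades supported by the remaining characters; treating it as convergent (homoplasy) costs fewer steps than any alternative tree.
III (derived state '1') is shared by Eta and Gamma — a synapomorphy uniting that clade.
Most parsimonious ingroup topology: (((Gamma,Eta),Theta),Zeta).
Eta and Gamma share a more recent common ancestor with each other than either does with Zeta, so Zeta is the least closely related of the three.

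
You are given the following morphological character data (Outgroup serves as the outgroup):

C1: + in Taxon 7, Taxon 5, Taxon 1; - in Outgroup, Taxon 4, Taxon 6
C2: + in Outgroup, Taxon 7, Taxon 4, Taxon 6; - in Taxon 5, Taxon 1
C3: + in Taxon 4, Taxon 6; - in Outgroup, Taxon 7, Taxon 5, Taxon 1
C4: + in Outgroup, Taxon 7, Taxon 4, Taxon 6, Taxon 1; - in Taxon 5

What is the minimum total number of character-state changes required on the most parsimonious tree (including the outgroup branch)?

4

Character polarity is set by the outgroup: the derived state is whichever differs from the outgroup's state, so for C2, C4 the derived state is '-', and for the remaining characters it is '+'.
Only Taxon 1, Taxon 5, and Taxon 7 show the derived state '+' for C1, supporting them as a clade.
Only Taxon 1 and Taxon 5 show the derived state '-' for C2, supporting them as a clade.
C3 (derived state '+') is shared by Taxon 4 and Taxon 6 — a synapomorphy uniting that clade.
C4 (derived state '-') is unique to Taxon 5 (autapomorphy; uninformative for grouping).
Most parsimonious ingroup topology: ((Taxon 7,(Taxon 5,Taxon 1)),(Taxon 4,Taxon 6)).
Changes per character on this tree: C1: 1; C2: 1; C3: 1; C4: 1.
Total = 4.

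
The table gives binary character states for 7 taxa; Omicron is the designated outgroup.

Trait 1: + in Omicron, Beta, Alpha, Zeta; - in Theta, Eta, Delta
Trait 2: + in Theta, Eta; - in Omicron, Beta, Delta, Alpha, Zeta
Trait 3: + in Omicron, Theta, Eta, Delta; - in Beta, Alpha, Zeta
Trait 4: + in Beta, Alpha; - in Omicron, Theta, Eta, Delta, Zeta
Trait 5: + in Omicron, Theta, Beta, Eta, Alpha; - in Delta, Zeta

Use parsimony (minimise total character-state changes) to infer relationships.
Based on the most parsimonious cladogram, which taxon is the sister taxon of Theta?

Character polarity is set by the outgroup: the derived state is whichever differs from the outgroup's state, so for Trait 1, Trait 3, Trait 5 the derived state is '-', and for the remaining characters it is '+'.
Only Delta, Eta, and Theta show the derived state '-' for Trait 1, supporting them as a clade.
Trait 2 (derived state '+') is shared by Eta and Theta — a synapomorphy uniting that clade.
Only Alpha, Beta, and Zeta show the derived state '-' for Trait 3, supporting them as a clade.
Trait 4: derived state '+' in Alpha and Beta only — synapomorphy for {Alpha, Beta}.
Trait 5 groups Delta and Zeta, which is incompatible with the clades supported by the remaining characters; treating it as convergent (homoplasy) costs fewer steps than any alternative tree.
Most parsimonious ingroup topology: (((Theta,Eta),Delta),((Beta,Alpha),Zeta)).
Theta and Eta form a cherry on this tree, so they are sister taxa.

Eta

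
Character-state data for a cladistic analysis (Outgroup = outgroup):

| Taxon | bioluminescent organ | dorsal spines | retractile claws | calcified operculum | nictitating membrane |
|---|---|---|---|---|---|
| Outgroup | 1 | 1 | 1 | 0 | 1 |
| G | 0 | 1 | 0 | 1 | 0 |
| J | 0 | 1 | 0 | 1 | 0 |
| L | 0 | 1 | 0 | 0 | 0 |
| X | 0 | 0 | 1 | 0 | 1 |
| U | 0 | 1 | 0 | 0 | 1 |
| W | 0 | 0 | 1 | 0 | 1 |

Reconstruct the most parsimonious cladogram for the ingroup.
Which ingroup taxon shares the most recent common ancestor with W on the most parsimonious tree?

X

Character polarity is set by the outgroup: the derived state is whichever differs from the outgroup's state, so for bioluminescent organ, dorsal spines, retractile claws, nictitating membrane the derived state is '0', and for the remaining characters it is '1'.
All ingroup taxa share the derived state '0' for bioluminescent organ; it defines the ingroup but does not resolve relationships within it.
dorsal spines: derived state '0' in W and X only — synapomorphy for {W, X}.
retractile claws (derived state '0') is shared by G, J, L, and U — a synapomorphy uniting that clade.
Only G and J show the derived state '1' for calcified operculum, supporting them as a clade.
nictitating membrane: derived state '0' in G, J, and L only — synapomorphy for {G, J, L}.
Most parsimonious ingroup topology: ((((G,J),L),U),(X,W)).
W and X form a cherry on this tree, so they are sister taxa.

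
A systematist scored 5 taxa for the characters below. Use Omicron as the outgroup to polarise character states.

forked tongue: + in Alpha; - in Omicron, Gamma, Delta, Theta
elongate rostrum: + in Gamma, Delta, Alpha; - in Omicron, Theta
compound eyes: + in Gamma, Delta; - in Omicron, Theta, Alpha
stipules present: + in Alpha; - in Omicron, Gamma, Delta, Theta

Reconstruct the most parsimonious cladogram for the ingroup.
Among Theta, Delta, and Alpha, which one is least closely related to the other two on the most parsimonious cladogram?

The outgroup has state '-' for every character, so '+' is the derived state throughout.
forked tongue: derived state '+' in Alpha only — an autapomorphy, so it tells us nothing about relationships among taxa.
elongate rostrum (derived state '+') is shared by Alpha, Delta, and Gamma — a synapomorphy uniting that clade.
Only Delta and Gamma show the derived state '+' for compound eyes, supporting them as a clade.
stipules present: derived state '+' in Alpha only — an autapomorphy, so it tells us nothing about relationships among taxa.
Most parsimonious ingroup topology: (((Gamma,Delta),Alpha),Theta).
Delta and Alpha share a more recent common ancestor with each other than either does with Theta, so Theta is the least closely related of the three.

Theta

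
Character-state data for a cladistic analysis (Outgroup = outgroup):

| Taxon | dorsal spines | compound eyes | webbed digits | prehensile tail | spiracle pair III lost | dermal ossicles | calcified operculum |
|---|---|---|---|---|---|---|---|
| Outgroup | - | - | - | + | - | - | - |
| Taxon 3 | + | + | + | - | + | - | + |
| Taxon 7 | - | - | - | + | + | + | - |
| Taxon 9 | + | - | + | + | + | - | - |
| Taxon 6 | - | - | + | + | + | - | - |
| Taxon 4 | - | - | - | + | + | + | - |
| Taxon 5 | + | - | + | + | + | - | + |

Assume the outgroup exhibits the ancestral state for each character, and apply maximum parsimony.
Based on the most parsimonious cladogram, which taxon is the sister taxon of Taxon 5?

Character polarity is set by the outgroup: the derived state is whichever differs from the outgroup's state, so for prehensile tail the derived state is '-', and for the remaining characters it is '+'.
Only Taxon 3, Taxon 5, and Taxon 9 show the derived state '+' for dorsal spines, supporting them as a clade.
compound eyes (derived state '+') is unique to Taxon 3 (autapomorphy; uninformative for grouping).
webbed digits (derived state '+') is shared by Taxon 3, Taxon 5, Taxon 6, and Taxon 9 — a synapomorphy uniting that clade.
prehensile tail: derived state '-' in Taxon 3 only — an autapomorphy, so it tells us nothing about relationships among taxa.
spiracle pair III lost (derived state '+') is shared by all ingroup taxa — unites the whole ingroup.
dermal ossicles: derived state '+' in Taxon 4 and Taxon 7 only — synapomorphy for {Taxon 4, Taxon 7}.
Only Taxon 3 and Taxon 5 show the derived state '+' for calcified operculum, supporting them as a clade.
Most parsimonious ingroup topology: ((((Taxon 3,Taxon 5),Taxon 9),Taxon 6),(Taxon 7,Taxon 4)).
Taxon 5 and Taxon 3 form a cherry on this tree, so they are sister taxa.

Taxon 3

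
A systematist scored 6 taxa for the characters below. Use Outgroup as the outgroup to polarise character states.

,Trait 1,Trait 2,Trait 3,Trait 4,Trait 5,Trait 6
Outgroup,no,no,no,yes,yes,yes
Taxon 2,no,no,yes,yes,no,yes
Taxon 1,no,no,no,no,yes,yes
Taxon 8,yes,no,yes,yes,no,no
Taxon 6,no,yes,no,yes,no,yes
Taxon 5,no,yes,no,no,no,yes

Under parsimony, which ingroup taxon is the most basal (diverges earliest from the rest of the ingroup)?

Character polarity is set by the outgroup: the derived state is whichever differs from the outgroup's state, so for Trait 4, Trait 5, Trait 6 the derived state is 'no', and for the remaining characters it is 'yes'.
Trait 1 (derived state 'yes') is unique to Taxon 8 (autapomorphy; uninformative for grouping).
Trait 2: derived state 'yes' in Taxon 5 and Taxon 6 only — synapomorphy for {Taxon 5, Taxon 6}.
Trait 3 (derived state 'yes') is shared by Taxon 2 and Taxon 8 — a synapomorphy uniting that clade.
Trait 4 groups Taxon 1 and Taxon 5, which is incompatible with the clades supported by the remaining characters; treating it as convergent (homoplasy) costs fewer steps than any alternative tree.
Trait 5: derived state 'no' in Taxon 2, Taxon 5, Taxon 6, and Taxon 8 only — synapomorphy for {Taxon 2, Taxon 5, Taxon 6, Taxon 8}.
Trait 6: derived state 'no' in Taxon 8 only — an autapomorphy, so it tells us nothing about relationships among taxa.
Most parsimonious ingroup topology: (((Taxon 2,Taxon 8),(Taxon 6,Taxon 5)),Taxon 1).
Taxon 1 is sister to the clade containing all other ingroup taxa, so it is the earliest-diverging (most basal) ingroup lineage.

Taxon 1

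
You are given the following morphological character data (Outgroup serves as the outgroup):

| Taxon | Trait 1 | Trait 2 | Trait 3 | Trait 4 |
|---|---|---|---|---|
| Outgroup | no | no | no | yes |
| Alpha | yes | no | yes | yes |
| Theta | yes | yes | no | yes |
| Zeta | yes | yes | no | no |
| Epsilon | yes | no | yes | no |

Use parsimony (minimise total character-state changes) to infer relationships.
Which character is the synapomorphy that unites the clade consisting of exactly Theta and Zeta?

Character polarity is set by the outgroup: the derived state is whichever differs from the outgroup's state, so for Trait 4 the derived state is 'no', and for the remaining characters it is 'yes'.
Trait 1 (derived state 'yes') is shared by all ingroup taxa — unites the whole ingroup.
Only Theta and Zeta show the derived state 'yes' for Trait 2, supporting them as a clade.
Trait 3: derived state 'yes' in Alpha and Epsilon only — synapomorphy for {Alpha, Epsilon}.
Trait 4 (state 'no') occurs in Epsilon and Zeta but conflicts with the nesting implied by the other characters — most parsimoniously interpreted as homoplasy.
Most parsimonious ingroup topology: ((Alpha,Epsilon),(Theta,Zeta)).
The clade {Theta, Zeta} is supported by Trait 2: its derived state 'yes' occurs in exactly those taxa and in no other taxon (including the outgroup).

Trait 2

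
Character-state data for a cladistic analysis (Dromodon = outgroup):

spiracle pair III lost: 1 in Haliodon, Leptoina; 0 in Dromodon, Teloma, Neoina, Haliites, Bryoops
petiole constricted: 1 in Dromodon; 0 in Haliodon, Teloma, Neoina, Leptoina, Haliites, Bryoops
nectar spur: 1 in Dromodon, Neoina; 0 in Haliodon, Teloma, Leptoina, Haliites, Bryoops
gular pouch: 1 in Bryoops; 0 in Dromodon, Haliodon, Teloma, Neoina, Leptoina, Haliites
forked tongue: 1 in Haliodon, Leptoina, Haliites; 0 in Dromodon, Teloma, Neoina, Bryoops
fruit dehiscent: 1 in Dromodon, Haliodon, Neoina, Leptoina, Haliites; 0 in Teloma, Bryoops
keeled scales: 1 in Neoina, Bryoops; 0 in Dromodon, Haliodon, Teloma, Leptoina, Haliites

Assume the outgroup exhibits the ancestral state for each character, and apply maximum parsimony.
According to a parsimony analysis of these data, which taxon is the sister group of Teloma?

Character polarity is set by the outgroup: the derived state is whichever differs from the outgroup's state, so for petiole constricted, nectar spur, fruit dehiscent the derived state is '0', and for the remaining characters it is '1'.
spiracle pair III lost: derived state '1' in Haliodon and Leptoina only — synapomorphy for {Haliodon, Leptoina}.
All ingroup taxa share the derived state '0' for petiole constricted; it defines the ingroup but does not resolve relationships within it.
Only Bryoops, Haliites, Haliodon, Leptoina, and Teloma show the derived state '0' for nectar spur, supporting them as a clade.
gular pouch (derived state '1') is unique to Bryoops (autapomorphy; uninformative for grouping).
forked tongue (derived state '1') is shared by Haliites, Haliodon, and Leptoina — a synapomorphy uniting that clade.
fruit dehiscent (derived state '0') is shared by Bryoops and Teloma — a synapomorphy uniting that clade.
keeled scales groups Bryoops and Neoina, which is incompatible with the clades supported by the remaining characters; treating it as convergent (homoplasy) costs fewer steps than any alternative tree.
Most parsimonious ingroup topology: ((((Haliodon,Leptoina),Haliites),(Teloma,Bryoops)),Neoina).
Teloma and Bryoops form a cherry on this tree, so they are sister taxa.

Bryoops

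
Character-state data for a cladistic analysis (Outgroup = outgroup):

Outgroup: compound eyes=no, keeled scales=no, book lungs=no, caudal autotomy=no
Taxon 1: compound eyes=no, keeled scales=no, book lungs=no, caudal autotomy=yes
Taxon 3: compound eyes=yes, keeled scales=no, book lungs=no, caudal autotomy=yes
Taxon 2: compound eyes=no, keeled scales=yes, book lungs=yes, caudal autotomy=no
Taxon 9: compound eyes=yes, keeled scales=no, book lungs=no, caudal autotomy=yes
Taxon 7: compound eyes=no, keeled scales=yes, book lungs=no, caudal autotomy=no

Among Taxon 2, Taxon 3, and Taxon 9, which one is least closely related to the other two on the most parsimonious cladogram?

The outgroup has state 'no' for every character, so 'yes' is the derived state throughout.
compound eyes (derived state 'yes') is shared by Taxon 3 and Taxon 9 — a synapomorphy uniting that clade.
keeled scales: derived state 'yes' in Taxon 2 and Taxon 7 only — synapomorphy for {Taxon 2, Taxon 7}.
book lungs: derived state 'yes' in Taxon 2 only — an autapomorphy, so it tells us nothing about relationships among taxa.
caudal autotomy: derived state 'yes' in Taxon 1, Taxon 3, and Taxon 9 only — synapomorphy for {Taxon 1, Taxon 3, Taxon 9}.
Most parsimonious ingroup topology: ((Taxon 1,(Taxon 3,Taxon 9)),(Taxon 2,Taxon 7)).
Taxon 9 and Taxon 3 share a more recent common ancestor with each other than either does with Taxon 2, so Taxon 2 is the least closely related of the three.

Taxon 2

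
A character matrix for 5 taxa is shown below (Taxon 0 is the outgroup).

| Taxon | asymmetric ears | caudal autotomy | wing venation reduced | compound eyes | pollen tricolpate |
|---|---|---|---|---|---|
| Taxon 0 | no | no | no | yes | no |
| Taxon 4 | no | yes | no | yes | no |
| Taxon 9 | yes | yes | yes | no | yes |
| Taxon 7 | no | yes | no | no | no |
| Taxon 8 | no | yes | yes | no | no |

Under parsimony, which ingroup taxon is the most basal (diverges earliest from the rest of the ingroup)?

Taxon 4

Character polarity is set by the outgroup: the derived state is whichever differs from the outgroup's state, so for compound eyes the derived state is 'no', and for the remaining characters it is 'yes'.
asymmetric ears: derived state 'yes' in Taxon 9 only — an autapomorphy, so it tells us nothing about relationships among taxa.
caudal autotomy (derived state 'yes') is shared by all ingroup taxa — unites the whole ingroup.
Only Taxon 8 and Taxon 9 show the derived state 'yes' for wing venation reduced, supporting them as a clade.
compound eyes (derived state 'no') is shared by Taxon 7, Taxon 8, and Taxon 9 — a synapomorphy uniting that clade.
pollen tricolpate: derived state 'yes' in Taxon 9 only — an autapomorphy, so it tells us nothing about relationships among taxa.
Most parsimonious ingroup topology: (Taxon 4,((Taxon 9,Taxon 8),Taxon 7)).
Taxon 4 is sister to the clade containing all other ingroup taxa, so it is the earliest-diverging (most basal) ingroup lineage.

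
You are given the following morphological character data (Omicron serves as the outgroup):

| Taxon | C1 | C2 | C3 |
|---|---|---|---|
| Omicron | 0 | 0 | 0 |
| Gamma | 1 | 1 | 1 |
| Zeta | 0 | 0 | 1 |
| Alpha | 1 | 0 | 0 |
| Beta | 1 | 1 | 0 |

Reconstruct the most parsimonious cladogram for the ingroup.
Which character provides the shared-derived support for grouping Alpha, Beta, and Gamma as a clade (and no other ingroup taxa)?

C1

The outgroup has state '0' for every character, so '1' is the derived state throughout.
C1 (derived state '1') is shared by Alpha, Beta, and Gamma — a synapomorphy uniting that clade.
C2: derived state '1' in Beta and Gamma only — synapomorphy for {Beta, Gamma}.
C3 groups Gamma and Zeta, which is incompatible with the clades supported by the remaining characters; treating it as convergent (homoplasy) costs fewer steps than any alternative tree.
Most parsimonious ingroup topology: (((Gamma,Beta),Alpha),Zeta).
The clade {Alpha, Beta, Gamma} is supported by C1: its derived state '1' occurs in exactly those taxa and in no other taxon (including the outgroup).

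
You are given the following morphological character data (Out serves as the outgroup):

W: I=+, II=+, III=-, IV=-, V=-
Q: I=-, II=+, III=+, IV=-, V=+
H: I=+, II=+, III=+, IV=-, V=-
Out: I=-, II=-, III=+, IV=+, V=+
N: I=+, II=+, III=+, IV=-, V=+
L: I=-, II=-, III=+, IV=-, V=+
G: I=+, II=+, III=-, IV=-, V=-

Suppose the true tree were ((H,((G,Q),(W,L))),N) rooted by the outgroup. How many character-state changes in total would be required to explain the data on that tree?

Map each character onto ((H,((G,Q),(W,L))),N) (rooted by Out) and count the minimum state changes it requires (Fitch parsimony):
I: 3; II: 2; III: 2; IV: 1; V: 3.
Total tree length = 11.

11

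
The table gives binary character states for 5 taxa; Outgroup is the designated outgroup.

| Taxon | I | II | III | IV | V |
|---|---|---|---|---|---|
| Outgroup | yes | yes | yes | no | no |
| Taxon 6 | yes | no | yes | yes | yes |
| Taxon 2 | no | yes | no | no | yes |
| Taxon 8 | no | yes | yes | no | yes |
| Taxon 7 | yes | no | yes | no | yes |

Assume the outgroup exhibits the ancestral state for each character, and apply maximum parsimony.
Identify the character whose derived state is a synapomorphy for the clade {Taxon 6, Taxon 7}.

Character polarity is set by the outgroup: the derived state is whichever differs from the outgroup's state, so for I, II, III the derived state is 'no', and for the remaining characters it is 'yes'.
I: derived state 'no' in Taxon 2 and Taxon 8 only — synapomorphy for {Taxon 2, Taxon 8}.
II: derived state 'no' in Taxon 6 and Taxon 7 only — synapomorphy for {Taxon 6, Taxon 7}.
III: derived state 'no' in Taxon 2 only — an autapomorphy, so it tells us nothing about relationships among taxa.
IV (derived state 'yes') is unique to Taxon 6 (autapomorphy; uninformative for grouping).
All ingroup taxa share the derived state 'yes' for V; it defines the ingroup but does not resolve relationships within it.
Most parsimonious ingroup topology: ((Taxon 6,Taxon 7),(Taxon 2,Taxon 8)).
The clade {Taxon 6, Taxon 7} is supported by II: its derived state 'no' occurs in exactly those taxa and in no other taxon (including the outgroup).

II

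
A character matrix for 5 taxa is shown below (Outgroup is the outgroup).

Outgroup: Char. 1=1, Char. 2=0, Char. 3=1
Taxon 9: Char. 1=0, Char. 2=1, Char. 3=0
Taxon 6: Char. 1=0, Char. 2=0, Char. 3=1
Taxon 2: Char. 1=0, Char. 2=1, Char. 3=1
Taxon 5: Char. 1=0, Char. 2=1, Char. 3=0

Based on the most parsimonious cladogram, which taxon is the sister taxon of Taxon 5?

Character polarity is set by the outgroup: the derived state is whichever differs from the outgroup's state, so for Char. 1, Char. 3 the derived state is '0', and for the remaining characters it is '1'.
Char. 1 (derived state '0') is shared by all ingroup taxa — unites the whole ingroup.
Char. 2: derived state '1' in Taxon 2, Taxon 5, and Taxon 9 only — synapomorphy for {Taxon 2, Taxon 5, Taxon 9}.
Char. 3 (derived state '0') is shared by Taxon 5 and Taxon 9 — a synapomorphy uniting that clade.
Most parsimonious ingroup topology: (((Taxon 9,Taxon 5),Taxon 2),Taxon 6).
Taxon 5 and Taxon 9 form a cherry on this tree, so they are sister taxa.

Taxon 9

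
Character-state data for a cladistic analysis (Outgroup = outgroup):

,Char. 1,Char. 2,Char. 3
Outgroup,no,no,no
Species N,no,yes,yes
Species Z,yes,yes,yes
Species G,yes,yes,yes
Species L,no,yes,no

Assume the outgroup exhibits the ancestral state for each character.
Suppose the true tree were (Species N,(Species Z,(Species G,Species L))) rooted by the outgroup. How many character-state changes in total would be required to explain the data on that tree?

Map each character onto (Species N,(Species Z,(Species G,Species L))) (rooted by Outgroup) and count the minimum state changes it requires (Fitch parsimony):
Char. 1: 2; Char. 2: 1; Char. 3: 2.
Total tree length = 5.

5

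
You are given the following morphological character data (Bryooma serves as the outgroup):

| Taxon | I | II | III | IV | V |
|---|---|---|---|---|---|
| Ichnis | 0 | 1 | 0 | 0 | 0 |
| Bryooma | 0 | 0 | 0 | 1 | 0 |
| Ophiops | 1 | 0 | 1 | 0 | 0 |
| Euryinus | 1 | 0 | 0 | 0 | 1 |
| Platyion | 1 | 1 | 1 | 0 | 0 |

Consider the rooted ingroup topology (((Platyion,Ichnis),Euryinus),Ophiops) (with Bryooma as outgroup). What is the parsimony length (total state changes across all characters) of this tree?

Map each character onto (((Platyion,Ichnis),Euryinus),Ophiops) (rooted by Bryooma) and count the minimum state changes it requires (Fitch parsimony):
I: 2; II: 1; III: 2; IV: 1; V: 1.
Total tree length = 7.

7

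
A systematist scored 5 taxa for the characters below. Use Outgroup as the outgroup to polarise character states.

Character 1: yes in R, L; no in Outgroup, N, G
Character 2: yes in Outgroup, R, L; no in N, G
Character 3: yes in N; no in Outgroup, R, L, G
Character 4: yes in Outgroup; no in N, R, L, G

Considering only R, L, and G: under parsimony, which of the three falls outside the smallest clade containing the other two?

G

Character polarity is set by the outgroup: the derived state is whichever differs from the outgroup's state, so for Character 2, Character 4 the derived state is 'no', and for the remaining characters it is 'yes'.
Character 1: derived state 'yes' in L and R only — synapomorphy for {L, R}.
Character 2 (derived state 'no') is shared by G and N — a synapomorphy uniting that clade.
Character 3 (derived state 'yes') is unique to N (autapomorphy; uninformative for grouping).
All ingroup taxa share the derived state 'no' for Character 4; it defines the ingroup but does not resolve relationships within it.
Most parsimonious ingroup topology: ((N,G),(R,L)).
L and R share a more recent common ancestor with each other than either does with G, so G is the least closely related of the three.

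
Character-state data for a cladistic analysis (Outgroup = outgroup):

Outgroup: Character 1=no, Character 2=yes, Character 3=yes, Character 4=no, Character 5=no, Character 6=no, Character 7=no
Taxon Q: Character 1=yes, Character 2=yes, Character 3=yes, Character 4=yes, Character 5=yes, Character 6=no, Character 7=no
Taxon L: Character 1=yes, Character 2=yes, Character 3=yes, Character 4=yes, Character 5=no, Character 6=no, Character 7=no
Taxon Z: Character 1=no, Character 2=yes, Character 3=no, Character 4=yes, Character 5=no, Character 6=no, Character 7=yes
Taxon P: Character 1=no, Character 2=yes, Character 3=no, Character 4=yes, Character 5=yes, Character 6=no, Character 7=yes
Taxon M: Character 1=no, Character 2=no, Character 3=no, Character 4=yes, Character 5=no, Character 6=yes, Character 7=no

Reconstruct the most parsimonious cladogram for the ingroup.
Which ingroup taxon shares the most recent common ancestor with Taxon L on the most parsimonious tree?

Character polarity is set by the outgroup: the derived state is whichever differs from the outgroup's state, so for Character 2, Character 3 the derived state is 'no', and for the remaining characters it is 'yes'.
Character 1 (derived state 'yes') is shared by Taxon L and Taxon Q — a synapomorphy uniting that clade.
Character 2: derived state 'no' in Taxon M only — an autapomorphy, so it tells us nothing about relationships among taxa.
Character 3: derived state 'no' in Taxon M, Taxon P, and Taxon Z only — synapomorphy for {Taxon M, Taxon P, Taxon Z}.
All ingroup taxa share the derived state 'yes' for Character 4; it defines the ingroup but does not resolve relationships within it.
Character 5 groups Taxon P and Taxon Q, which is incompatible with the clades supported by the remaining characters; treating it as convergent (homoplasy) costs fewer steps than any alternative tree.
Character 6: derived state 'yes' in Taxon M only — an autapomorphy, so it tells us nothing about relationships among taxa.
Character 7 (derived state 'yes') is shared by Taxon P and Taxon Z — a synapomorphy uniting that clade.
Most parsimonious ingroup topology: ((Taxon Q,Taxon L),((Taxon Z,Taxon P),Taxon M)).
Taxon L and Taxon Q form a cherry on this tree, so they are sister taxa.

Taxon Q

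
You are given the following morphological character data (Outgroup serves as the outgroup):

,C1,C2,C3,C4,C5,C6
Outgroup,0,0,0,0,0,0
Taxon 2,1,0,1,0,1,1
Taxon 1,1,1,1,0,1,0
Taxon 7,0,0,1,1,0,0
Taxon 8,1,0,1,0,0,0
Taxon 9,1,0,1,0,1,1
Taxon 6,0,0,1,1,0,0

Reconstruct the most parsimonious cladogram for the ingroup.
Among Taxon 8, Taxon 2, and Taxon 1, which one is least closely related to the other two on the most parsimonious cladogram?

The outgroup has state '0' for every character, so '1' is the derived state throughout.
Only Taxon 1, Taxon 2, Taxon 8, and Taxon 9 show the derived state '1' for C1, supporting them as a clade.
C2 (derived state '1') is unique to Taxon 1 (autapomorphy; uninformative for grouping).
All ingroup taxa share the derived state '1' for C3; it defines the ingroup but does not resolve relationships within it.
C4 (derived state '1') is shared by Taxon 6 and Taxon 7 — a synapomorphy uniting that clade.
Only Taxon 1, Taxon 2, and Taxon 9 show the derived state '1' for C5, supporting them as a clade.
Only Taxon 2 and Taxon 9 show the derived state '1' for C6, supporting them as a clade.
Most parsimonious ingroup topology: ((((Taxon 2,Taxon 9),Taxon 1),Taxon 8),(Taxon 7,Taxon 6)).
Taxon 1 and Taxon 2 share a more recent common ancestor with each other than either does with Taxon 8, so Taxon 8 is the least closely related of the three.

Taxon 8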